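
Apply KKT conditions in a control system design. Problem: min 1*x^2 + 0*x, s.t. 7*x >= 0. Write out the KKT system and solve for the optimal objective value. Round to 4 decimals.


Step 1: Try lambda = 0 (constraint inactive).
Stationarity: 2*1*x + 0 = 0
x* = 0/(2*1) = 0.0
Check constraint: 7*0.0 = 0.0 >= 0 -- satisfied.
Step 2: Compute optimal value.
f(x*) = 1*0.0^2 + 0*0.0 = 0.0


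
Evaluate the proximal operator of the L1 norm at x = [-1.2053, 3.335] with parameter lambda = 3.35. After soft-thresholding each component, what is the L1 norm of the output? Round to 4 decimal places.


Soft-thresholding with lambda = 3.35:
prox(-1.2053) = sign(-1.2053)*max(|-1.2053| - 3.35, 0) = 0.0
prox(3.335) = sign(3.335)*max(|3.335| - 3.35, 0) = 0.0
prox(x) = [0.0, 0.0]
||prox(x)||_1 = 0.0 + 0.0 = 0.0


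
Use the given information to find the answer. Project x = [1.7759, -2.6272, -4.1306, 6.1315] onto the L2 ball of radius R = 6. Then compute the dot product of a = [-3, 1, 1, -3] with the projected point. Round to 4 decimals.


Step 1: Compute ||x|| (intermediates to 6 decimals).
||x|| = sqrt(1.7759^2 + (-2.6272)^2 + (-4.1306)^2 + 6.1315^2) = 8.044448
Step 2: Project.
Since ||x|| > R, scale = R/||x|| = 6/8.044448 = 0.745856, proj(x) = scale * x
proj(x) = [1.324566, -1.959513, -3.080833, 4.573216]
Step 3: Dot product.
a^T * proj(x) = -3*1.324566 + 1*(-1.959513) + 1*(-3.080833) - 3*4.573216 = -22.7337


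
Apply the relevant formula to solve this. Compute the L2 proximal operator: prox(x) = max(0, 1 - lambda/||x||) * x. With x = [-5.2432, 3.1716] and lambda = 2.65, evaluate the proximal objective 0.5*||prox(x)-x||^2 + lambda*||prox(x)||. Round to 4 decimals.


Step 1: Compute ||x||.
||x|| = 6.1278
Step 2: Compute scaling factor.
scale = max(0, 1 - 2.65/6.1278) = 0.5675
Step 3: prox(x) = [-2.9758, 1.8]
||prox(x)|| = 3.4778
Step 4: Proximal objective.
0.5*||prox-x||^2 = 3.5113
lambda*||prox|| = 9.2162
Total = 12.7275


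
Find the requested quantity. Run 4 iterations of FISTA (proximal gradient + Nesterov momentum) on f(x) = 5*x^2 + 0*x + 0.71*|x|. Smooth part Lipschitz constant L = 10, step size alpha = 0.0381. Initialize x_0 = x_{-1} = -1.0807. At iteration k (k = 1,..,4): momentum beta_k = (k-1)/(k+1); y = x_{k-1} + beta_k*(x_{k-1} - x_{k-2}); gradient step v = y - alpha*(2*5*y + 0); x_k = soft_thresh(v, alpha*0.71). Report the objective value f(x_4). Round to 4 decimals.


FISTA on f(x) = 5*x^2 + 0*x + 0.71*|x|
L = 10, alpha = 0.0381
Iteration 1: beta = 0.0, y = -1.0807 + 0.0*(-1.0807 + 1.0807) = -1.0807
  grad(y) = -10.807, v = y - alpha*grad = -0.669
  prox(v) = soft_thresh(-0.669, 0.0271) = -0.6419
Iteration 2: beta = 0.3333, y = -0.6419 + 0.3333*(-0.6419 + 1.0807) = -0.4956
  grad(y) = -4.9564, v = y - alpha*grad = -0.3068
  prox(v) = soft_thresh(-0.3068, 0.0271) = -0.2797
Iteration 3: beta = 0.5, y = -0.2797 + 0.5*(-0.2797 + 0.6419) = -0.0987
  grad(y) = -0.9867, v = y - alpha*grad = -0.0611
  prox(v) = soft_thresh(-0.0611, 0.0271) = -0.034
Iteration 4: beta = 0.6, y = -0.034 + 0.6*(-0.034 + 0.2797) = 0.1134
  grad(y) = 1.1341, v = y - alpha*grad = 0.0702
  prox(v) = soft_thresh(0.0702, 0.0271) = 0.0431
f(x_4) = 5*0.0431^2 + 0*0.0431 + 0.71*|0.0431| = 0.0399


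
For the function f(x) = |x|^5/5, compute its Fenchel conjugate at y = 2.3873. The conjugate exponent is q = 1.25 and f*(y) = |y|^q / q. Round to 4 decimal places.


The conjugate exponent q satisfies 1/p + 1/q = 1.
p = 5, so q = 5/(5 - 1) = 1.25
|y|^q = 2.3873^1.25 = 2.9675
f*(2.3873) = 2.9675 / 1.25 = 2.374


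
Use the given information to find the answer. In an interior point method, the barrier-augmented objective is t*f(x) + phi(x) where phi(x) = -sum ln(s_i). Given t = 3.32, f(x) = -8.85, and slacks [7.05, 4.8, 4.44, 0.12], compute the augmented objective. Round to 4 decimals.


Step 1: Compute log-barrier.
ln values: [1.953, 1.5686, 1.4907, -2.1203]
phi = -(1.953 + 1.5686 + 1.4907 - 2.1203) = -2.892
Step 2: Compute augmented objective.
t*f(x) = 3.32*-8.85 = -29.382
Total = -29.382 - 2.892 = -32.274


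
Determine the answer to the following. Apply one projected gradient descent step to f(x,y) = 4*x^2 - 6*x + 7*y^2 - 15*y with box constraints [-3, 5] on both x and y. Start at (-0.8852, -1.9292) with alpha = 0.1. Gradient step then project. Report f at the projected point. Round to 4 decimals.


Step 1: Compute gradient at (-0.8852, -1.9292).
grad_x = 2*4*-0.8852 - 6 = -13.0816
grad_y = 2*7*-1.9292 - 15 = -42.0088
Step 2: Gradient step.
x_raw = -0.8852 - 0.1*-13.0816 = 0.423
y_raw = -1.9292 - 0.1*-42.0088 = 2.2717
Step 3: Project onto [-3, 5].
x_proj = clip(0.423) = 0.423
y_proj = clip(2.2717) = 2.2717
Step 4: Evaluate f.
f(0.423, 2.2717) = 0.2263


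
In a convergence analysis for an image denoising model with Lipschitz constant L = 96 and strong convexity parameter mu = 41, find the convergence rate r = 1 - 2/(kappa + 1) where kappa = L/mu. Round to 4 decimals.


Step 1: Compute the condition number.
kappa = L/mu = 96/41 = 2.3415
Step 2: Compute the convergence rate.
r = 1 - 2/(kappa + 1) = 1 - 2*mu/(L + mu) = (L - mu)/(L + mu) = 55/137 = 0.4015


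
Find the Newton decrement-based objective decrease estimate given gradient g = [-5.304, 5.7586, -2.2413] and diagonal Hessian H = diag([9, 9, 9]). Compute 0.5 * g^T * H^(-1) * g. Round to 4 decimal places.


Step 1: H is diagonal, so H^(-1) * g = [-0.5893, 0.6398, -0.249].
Step 2: g^T H^(-1) g = sum_i g_i^2 / H_ii
  = (-5.304)^2/9 + (5.7586)^2/9 + (-2.2413)^2/9
  = 3.1258 + 3.6846 + 0.5582 = 7.3686
Step 3: Objective decrease = 0.5 * g^T H^(-1) g = 3.6843


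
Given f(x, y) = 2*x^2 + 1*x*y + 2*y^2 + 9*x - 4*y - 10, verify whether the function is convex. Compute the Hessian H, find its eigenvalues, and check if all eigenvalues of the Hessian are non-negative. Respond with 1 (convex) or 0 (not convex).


The Hessian of f(x,y) = 2*x^2 + 1*x*y + 2*y^2 + 9*x - 4*y - 10 is:
H = [[4, 1], [1, 4]]
Trace = 4 + 4 = 8
Determinant = 4*4 - (1)^2 = 15
Discriminant = (8)^2 - 4*15 = 4.0
Eigenvalues: lambda_1 = 3.0, lambda_2 = 5.0
The function is convex.

1


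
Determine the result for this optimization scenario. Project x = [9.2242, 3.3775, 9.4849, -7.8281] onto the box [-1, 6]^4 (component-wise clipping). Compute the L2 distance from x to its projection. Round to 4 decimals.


Project each component onto [-1, 6].
clip(9.2242) = 6.0, clip(3.3775) = 3.3775, clip(9.4849) = 6.0, clip(-7.8281) = -1.0
Projection = [6.0, 3.3775, 6.0, -1.0]
Squared diffs: [10.3955, 0.0, 12.1445, 46.6229]
Distance = sqrt(69.1629) = 8.3164


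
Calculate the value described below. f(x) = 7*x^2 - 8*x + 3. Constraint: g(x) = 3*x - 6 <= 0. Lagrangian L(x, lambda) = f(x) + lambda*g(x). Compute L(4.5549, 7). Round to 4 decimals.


Step 1: Evaluate f(x).
f(4.5549) = 7*4.5549^2 - 8*4.5549 + 3 = 111.7906
Step 2: Evaluate g(x).
g(4.5549) = 3*4.5549 - 6 = 7.6647
Step 3: Compute Lagrangian.
L = 111.7906 + 7*7.6647 = 165.4435


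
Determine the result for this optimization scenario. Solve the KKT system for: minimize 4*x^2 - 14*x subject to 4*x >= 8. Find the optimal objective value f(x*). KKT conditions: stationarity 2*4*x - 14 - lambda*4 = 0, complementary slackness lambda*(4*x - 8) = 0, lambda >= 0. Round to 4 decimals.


Step 1: Try lambda = 0 (constraint inactive).
x_unc = 14/(2*4) = 1.75
Check: 4*1.75 = 7.0 < 8 -- violated!
Step 2: Constraint must be active: 4*x = 8
x* = 8/4 = 2.0
lambda = (2*4*2.0 - 14)/4 = 0.5
Step 3: Compute optimal value.
f(x*) = 4*2.0^2 - 14*2.0 = -12.0


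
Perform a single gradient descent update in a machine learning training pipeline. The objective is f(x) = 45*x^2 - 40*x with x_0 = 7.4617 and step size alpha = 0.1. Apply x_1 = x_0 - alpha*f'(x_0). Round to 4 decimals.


We compute the gradient at x_0 and apply the update.
f'(x) = 90*x - 40
f'(7.4617) = 90*7.4617 - 40 = 631.553
x_1 = 7.4617 - 0.1*631.553 = -55.6936


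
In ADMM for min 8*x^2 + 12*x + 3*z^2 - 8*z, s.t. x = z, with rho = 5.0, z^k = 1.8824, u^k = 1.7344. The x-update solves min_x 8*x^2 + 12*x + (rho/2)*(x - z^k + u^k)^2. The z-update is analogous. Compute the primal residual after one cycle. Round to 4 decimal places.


ADMM iteration with rho = 5.0, z^k = 1.8824, u^k = 1.7344
Step 1: x-update.
Minimize 8*x^2 + 12*x + (5.0/2)*(x - 1.8824 + 1.7344)^2
FOC: (2*8 + 5.0)*x = -12 + 5.0*(1.8824 - 1.7344)
x^{k+1} = -0.5362
Step 2: z-update.
Minimize 3*z^2 - 8*z + (5.0/2)*(-0.5362 - z + 1.7344)^2
FOC: (2*3 + 5.0)*z = 8 + 5.0*(-0.5362 + 1.7344)
z^{k+1} = 1.2719
Step 3: u-update.
u^{k+1} = 1.7344 - 0.5362 - 1.2719 = -0.0737
Step 4: Primal residual = |-0.5362 - 1.2719| = 1.8081


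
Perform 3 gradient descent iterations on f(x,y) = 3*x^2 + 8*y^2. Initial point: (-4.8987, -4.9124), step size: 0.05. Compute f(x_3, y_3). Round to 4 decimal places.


Gradient descent on f(x,y) = 3*x^2 + 8*y^2.
Starting point: (-4.8987, -4.9124), alpha = 0.05
Step 1: grad_x = 2*3*-4.8987 = -29.3922, grad_y = 2*8*-4.9124 = -78.5984
  x_1 = -4.8987 - 0.05*-29.3922 = -3.4291
  y_1 = -4.9124 - 0.05*-78.5984 = -0.9825
Step 2: grad_x = 2*3*-3.4291 = -20.5745, grad_y = 2*8*-0.9825 = -15.7197
  x_2 = -3.4291 - 0.05*-20.5745 = -2.4004
  y_2 = -0.9825 - 0.05*-15.7197 = -0.1965
Step 3: grad_x = 2*3*-2.4004 = -14.4022, grad_y = 2*8*-0.1965 = -3.1439
  x_3 = -2.4004 - 0.05*-14.4022 = -1.6803
  y_3 = -0.1965 - 0.05*-3.1439 = -0.0393
f(-1.6803, -0.0393) = 3*(-1.6803)^2 + 8*(-0.0393)^2 = 8.4821


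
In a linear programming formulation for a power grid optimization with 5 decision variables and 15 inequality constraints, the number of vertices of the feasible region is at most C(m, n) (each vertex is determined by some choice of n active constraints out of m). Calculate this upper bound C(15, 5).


Each vertex corresponds to some choice of n active constraints out of m, so the number of vertices is at most C(m, n) = m! / (n!(m-n)!).
m = 15, n = 5
Numerator: 15 * 14 * 13 * 12 * 11
Denominator: 5! = 120
C(15, 5) = 3003


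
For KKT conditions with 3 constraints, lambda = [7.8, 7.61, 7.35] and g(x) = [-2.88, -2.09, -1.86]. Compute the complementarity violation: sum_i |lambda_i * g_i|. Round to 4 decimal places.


KKT complementary slackness check:
lambda_1 * g_1 = 7.8 * -2.88 = -22.464
lambda_2 * g_2 = 7.61 * -2.09 = -15.9049
lambda_3 * g_3 = 7.35 * -1.86 = -13.671
Total violation = 22.464 + 15.9049 + 13.671 = 52.0399


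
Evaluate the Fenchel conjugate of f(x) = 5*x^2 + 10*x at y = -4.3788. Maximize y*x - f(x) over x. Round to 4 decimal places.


f*(y) = sup_x {y*x - a*x^2 - b*x} = sup_x {(y-b)*x - a*x^2}
FOC: (y - b) - 2a*x = 0 => x* = (y - b)/(2a)
x* = (-4.3788 - 10)/(2*5) = -1.4379
f*(-4.3788) = (y-b)^2/(4a) = (-4.3788 - 10)^2/(4*5)
= 206.7499/20 = 10.3375


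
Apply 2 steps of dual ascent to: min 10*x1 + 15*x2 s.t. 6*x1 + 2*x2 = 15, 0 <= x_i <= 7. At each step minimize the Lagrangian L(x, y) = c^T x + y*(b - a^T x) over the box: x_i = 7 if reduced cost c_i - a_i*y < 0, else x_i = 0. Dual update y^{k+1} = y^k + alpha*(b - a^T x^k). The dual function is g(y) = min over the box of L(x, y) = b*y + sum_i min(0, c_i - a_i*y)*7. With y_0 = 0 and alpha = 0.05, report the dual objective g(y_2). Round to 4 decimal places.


Dual ascent for LP: min 10*x1 + 15*x2, 6*x1 + 2*x2 = 15, 0 <= x_i <= 7
Step 1: y^k = 0.0, reduced costs: (10.0, 15.0)
  x^k = (0.0, 0.0), subgradient = b - a^T x = 15.0
  y^{k+1} = 0.0 + 0.05*15.0 = 0.75
Step 2: y^k = 0.75, reduced costs: (5.5, 13.5)
  x^k = (0.0, 0.0), subgradient = b - a^T x = 15.0
  y^{k+1} = 0.75 + 0.05*15.0 = 1.5
Dual objective at y_2 = 1.5: reduced costs (1.0, 12.0), box minimizer x = (0.0, 0.0)
g(y_2) = b*y + (c1 - a1*y)*x1 + (c2 - a2*y)*x2 = 15*1.5 + 1.0*0.0 + 12.0*0.0 = 22.5 + 0.0 + 0.0 = 22.5


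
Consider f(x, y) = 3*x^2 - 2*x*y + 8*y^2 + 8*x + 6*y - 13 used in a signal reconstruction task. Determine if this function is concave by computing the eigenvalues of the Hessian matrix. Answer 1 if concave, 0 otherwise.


The Hessian of f(x,y) = 3*x^2 - 2*x*y + 8*y^2 + 8*x + 6*y - 13 is:
H = [[6, -2], [-2, 16]]
Trace = 6 + 16 = 22
Determinant = 6*16 - (-2)^2 = 92
Discriminant = (22)^2 - 4*92 = 116.0
Eigenvalues: lambda_1 = 5.6148, lambda_2 = 16.3852
The function is not concave.

0


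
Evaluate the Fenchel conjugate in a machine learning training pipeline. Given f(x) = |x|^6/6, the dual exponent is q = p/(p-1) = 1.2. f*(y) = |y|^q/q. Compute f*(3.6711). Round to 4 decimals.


The conjugate exponent q satisfies 1/p + 1/q = 1.
p = 6, so q = 6/(6 - 1) = 1.2
|y|^q = 3.6711^1.2 = 4.7616
f*(3.6711) = 4.7616 / 1.2 = 3.968


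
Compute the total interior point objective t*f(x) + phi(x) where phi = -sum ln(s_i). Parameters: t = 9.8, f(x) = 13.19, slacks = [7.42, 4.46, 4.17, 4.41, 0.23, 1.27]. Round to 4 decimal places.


Step 1: Compute log-barrier.
ln values: [2.0042, 1.4951, 1.4279, 1.4839, -1.4697, 0.239]
phi = -(2.0042 + 1.4951 + 1.4279 + 1.4839 - 1.4697 + 0.239) = -5.1805
Step 2: Compute augmented objective.
t*f(x) = 9.8*13.19 = 129.262
Total = 129.262 - 5.1805 = 124.0815


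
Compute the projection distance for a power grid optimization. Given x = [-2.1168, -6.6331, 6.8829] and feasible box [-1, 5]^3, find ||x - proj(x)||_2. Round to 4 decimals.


Project each component onto [-1, 5].
clip(-2.1168) = -1.0, clip(-6.6331) = -1.0, clip(6.8829) = 5.0
Projection = [-1.0, -1.0, 5.0]
Squared diffs: [1.2472, 31.7318, 3.5453]
Distance = sqrt(36.5243) = 6.0435


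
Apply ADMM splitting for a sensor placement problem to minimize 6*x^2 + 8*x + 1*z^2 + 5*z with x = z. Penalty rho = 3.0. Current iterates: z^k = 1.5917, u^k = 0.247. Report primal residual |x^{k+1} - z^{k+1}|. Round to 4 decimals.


ADMM iteration with rho = 3.0, z^k = 1.5917, u^k = 0.247
Step 1: x-update.
Minimize 6*x^2 + 8*x + (3.0/2)*(x - 1.5917 + 0.247)^2
FOC: (2*6 + 3.0)*x = -8 + 3.0*(1.5917 - 0.247)
x^{k+1} = -0.2644
Step 2: z-update.
Minimize 1*z^2 + 5*z + (3.0/2)*(-0.2644 - z + 0.247)^2
FOC: (2*1 + 3.0)*z = -5 + 3.0*(-0.2644 + 0.247)
z^{k+1} = -1.0104
Step 3: u-update.
u^{k+1} = 0.247 - 0.2644 + 1.0104 = 0.993
Step 4: Primal residual = |-0.2644 + 1.0104| = 0.746


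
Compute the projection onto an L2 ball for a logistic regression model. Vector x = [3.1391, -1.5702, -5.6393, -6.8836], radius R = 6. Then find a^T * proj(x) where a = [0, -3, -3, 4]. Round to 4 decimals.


Step 1: Compute ||x|| (intermediates to 6 decimals).
||x|| = sqrt(3.1391^2 + (-1.5702)^2 + (-5.6393)^2 + (-6.8836)^2) = 9.565831
Step 2: Project.
Since ||x|| > R, scale = R/||x|| = 6/9.565831 = 0.627232, proj(x) = scale * x
proj(x) = [1.968944, -0.98488, -3.537149, -4.317614]
Step 3: Dot product.
a^T * proj(x) = 0*1.968944 - 3*(-0.98488) - 3*(-3.537149) + 4*(-4.317614) = -3.7044


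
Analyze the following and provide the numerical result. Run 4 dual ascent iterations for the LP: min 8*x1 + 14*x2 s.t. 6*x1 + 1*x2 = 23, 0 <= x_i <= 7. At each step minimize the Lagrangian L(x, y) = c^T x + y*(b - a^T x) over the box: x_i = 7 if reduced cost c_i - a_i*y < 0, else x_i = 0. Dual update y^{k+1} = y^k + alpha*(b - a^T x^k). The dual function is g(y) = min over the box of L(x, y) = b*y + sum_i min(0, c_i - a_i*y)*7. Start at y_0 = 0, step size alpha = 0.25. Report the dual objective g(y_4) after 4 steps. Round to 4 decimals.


Dual ascent for LP: min 8*x1 + 14*x2, 6*x1 + 1*x2 = 23, 0 <= x_i <= 7
Step 1: y^k = 0.0, reduced costs: (8.0, 14.0)
  x^k = (0.0, 0.0), subgradient = b - a^T x = 23.0
  y^{k+1} = 0.0 + 0.25*23.0 = 5.75
Step 2: y^k = 5.75, reduced costs: (-26.5, 8.25)
  x^k = (7.0, 0.0), subgradient = b - a^T x = -19.0
  y^{k+1} = 5.75 + 0.25*-19.0 = 1.0
Step 3: y^k = 1.0, reduced costs: (2.0, 13.0)
  x^k = (0.0, 0.0), subgradient = b - a^T x = 23.0
  y^{k+1} = 1.0 + 0.25*23.0 = 6.75
Step 4: y^k = 6.75, reduced costs: (-32.5, 7.25)
  x^k = (7.0, 0.0), subgradient = b - a^T x = -19.0
  y^{k+1} = 6.75 + 0.25*-19.0 = 2.0
Dual objective at y_4 = 2.0: reduced costs (-4.0, 12.0), box minimizer x = (7.0, 0.0)
g(y_4) = b*y + (c1 - a1*y)*x1 + (c2 - a2*y)*x2 = 23*2.0 + (-4.0)*7.0 + 12.0*0.0 = 46.0 - 28.0 + 0.0 = 18.0


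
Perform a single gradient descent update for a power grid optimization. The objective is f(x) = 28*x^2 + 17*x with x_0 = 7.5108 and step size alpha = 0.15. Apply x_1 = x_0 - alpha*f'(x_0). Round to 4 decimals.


We compute the gradient at x_0 and apply the update.
f'(x) = 56*x + 17
f'(7.5108) = 56*7.5108 + 17 = 437.6048
x_1 = 7.5108 - 0.15*437.6048 = -58.1299


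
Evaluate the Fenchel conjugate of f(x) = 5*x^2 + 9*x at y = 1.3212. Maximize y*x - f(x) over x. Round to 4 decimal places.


f*(y) = sup_x {y*x - a*x^2 - b*x} = sup_x {(y-b)*x - a*x^2}
FOC: (y - b) - 2a*x = 0 => x* = (y - b)/(2a)
x* = (1.3212 - 9)/(2*5) = -0.7679
f*(1.3212) = (y-b)^2/(4a) = (1.3212 - 9)^2/(4*5)
= 58.964/20 = 2.9482


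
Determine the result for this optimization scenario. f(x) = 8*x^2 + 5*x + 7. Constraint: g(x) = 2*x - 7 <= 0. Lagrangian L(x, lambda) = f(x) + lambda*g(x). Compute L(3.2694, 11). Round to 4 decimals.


Step 1: Evaluate f(x).
f(3.2694) = 8*3.2694^2 + 5*3.2694 + 7 = 108.8588
Step 2: Evaluate g(x).
g(3.2694) = 2*3.2694 - 7 = -0.4612
Step 3: Compute Lagrangian.
L = 108.8588 + 11*-0.4612 = 103.7856


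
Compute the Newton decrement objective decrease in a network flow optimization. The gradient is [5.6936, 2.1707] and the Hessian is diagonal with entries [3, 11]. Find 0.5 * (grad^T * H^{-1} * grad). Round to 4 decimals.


Step 1: H is diagonal, so H^(-1) * g = [1.8979, 0.1973].
Step 2: g^T H^(-1) g = sum_i g_i^2 / H_ii
  = (5.6936)^2/3 + (2.1707)^2/11
  = 10.8057 + 0.4284 = 11.2341
Step 3: Objective decrease = 0.5 * g^T H^(-1) g = 5.617


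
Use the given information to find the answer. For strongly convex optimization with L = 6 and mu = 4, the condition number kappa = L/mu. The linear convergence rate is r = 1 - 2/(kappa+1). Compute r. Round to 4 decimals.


Step 1: Compute the condition number.
kappa = L/mu = 6/4 = 1.5
Step 2: Compute the convergence rate.
r = 1 - 2/(kappa + 1) = 1 - 2*mu/(L + mu) = (L - mu)/(L + mu) = 2/10 = 0.2


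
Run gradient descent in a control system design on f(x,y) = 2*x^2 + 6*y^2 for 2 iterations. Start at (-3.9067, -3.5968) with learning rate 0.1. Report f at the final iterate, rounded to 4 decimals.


Gradient descent on f(x,y) = 2*x^2 + 6*y^2.
Starting point: (-3.9067, -3.5968), alpha = 0.1
Step 1: grad_x = 2*2*-3.9067 = -15.6268, grad_y = 2*6*-3.5968 = -43.1616
  x_1 = -3.9067 - 0.1*-15.6268 = -2.344
  y_1 = -3.5968 - 0.1*-43.1616 = 0.7194
Step 2: grad_x = 2*2*-2.344 = -9.3761, grad_y = 2*6*0.7194 = 8.6323
  x_2 = -2.344 - 0.1*-9.3761 = -1.4064
  y_2 = 0.7194 - 0.1*8.6323 = -0.1439
f(-1.4064, -0.1439) = 2*(-1.4064)^2 + 6*(-0.1439)^2 = 4.0802


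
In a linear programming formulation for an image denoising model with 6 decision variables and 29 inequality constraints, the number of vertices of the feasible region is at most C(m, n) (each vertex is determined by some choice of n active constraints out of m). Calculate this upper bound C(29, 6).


Each vertex corresponds to some choice of n active constraints out of m, so the number of vertices is at most C(m, n) = m! / (n!(m-n)!).
m = 29, n = 6
Numerator: 29 * 28 * 27 * 26 * 25 * 24
Denominator: 6! = 720
C(29, 6) = 475020


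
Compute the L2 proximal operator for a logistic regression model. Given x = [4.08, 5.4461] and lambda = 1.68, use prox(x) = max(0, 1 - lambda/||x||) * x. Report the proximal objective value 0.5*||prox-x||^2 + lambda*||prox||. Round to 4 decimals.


Step 1: Compute ||x||.
||x|| = 6.8049
Step 2: Compute scaling factor.
scale = max(0, 1 - 1.68/6.8049) = 0.7531
Step 3: prox(x) = [3.0727, 4.1016]
||prox(x)|| = 5.1249
Step 4: Proximal objective.
0.5*||prox-x||^2 = 1.4112
lambda*||prox|| = 8.6098
Total = 10.021


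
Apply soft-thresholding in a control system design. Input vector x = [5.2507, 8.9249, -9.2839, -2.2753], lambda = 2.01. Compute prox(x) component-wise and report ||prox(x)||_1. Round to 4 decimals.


Soft-thresholding with lambda = 2.01:
prox(5.2507) = sign(5.2507)*max(|5.2507| - 2.01, 0) = 3.2407
prox(8.9249) = sign(8.9249)*max(|8.9249| - 2.01, 0) = 6.9149
prox(-9.2839) = sign(-9.2839)*max(|-9.2839| - 2.01, 0) = -7.2739
prox(-2.2753) = sign(-2.2753)*max(|-2.2753| - 2.01, 0) = -0.2653
prox(x) = [3.2407, 6.9149, -7.2739, -0.2653]
||prox(x)||_1 = 3.2407 + 6.9149 + 7.2739 + 0.2653 = 17.6948


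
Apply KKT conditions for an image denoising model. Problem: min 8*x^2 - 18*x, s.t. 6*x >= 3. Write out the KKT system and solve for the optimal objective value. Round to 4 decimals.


Step 1: Try lambda = 0 (constraint inactive).
Stationarity: 2*8*x - 18 = 0
x* = 18/(2*8) = 1.125
Check constraint: 6*1.125 = 6.75 >= 3 -- satisfied.
Step 2: Compute optimal value.
f(x*) = 8*1.125^2 - 18*1.125 = -10.125


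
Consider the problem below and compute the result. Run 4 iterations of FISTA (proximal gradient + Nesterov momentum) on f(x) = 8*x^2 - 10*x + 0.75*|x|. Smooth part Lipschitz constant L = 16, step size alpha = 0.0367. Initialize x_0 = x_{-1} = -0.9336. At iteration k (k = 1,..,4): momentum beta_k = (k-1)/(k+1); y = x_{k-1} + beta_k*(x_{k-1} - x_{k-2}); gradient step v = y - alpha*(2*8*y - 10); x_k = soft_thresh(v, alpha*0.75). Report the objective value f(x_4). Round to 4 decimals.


FISTA on f(x) = 8*x^2 - 10*x + 0.75*|x|
L = 16, alpha = 0.0367
Iteration 1: beta = 0.0, y = -0.9336 + 0.0*(-0.9336 + 0.9336) = -0.9336
  grad(y) = -24.9376, v = y - alpha*grad = -0.0184
  prox(v) = soft_thresh(-0.0184, 0.0275) = 0.0
Iteration 2: beta = 0.3333, y = 0.0 + 0.3333*(0.0 + 0.9336) = 0.3112
  grad(y) = -5.0208, v = y - alpha*grad = 0.4955
  prox(v) = soft_thresh(0.4955, 0.0275) = 0.4679
Iteration 3: beta = 0.5, y = 0.4679 + 0.5*(0.4679 - 0.0) = 0.7019
  grad(y) = 1.2305, v = y - alpha*grad = 0.6567
  prox(v) = soft_thresh(0.6567, 0.0275) = 0.6292
Iteration 4: beta = 0.6, y = 0.6292 + 0.6*(0.6292 - 0.4679) = 0.726
  grad(y) = 1.6159, v = y - alpha*grad = 0.6667
  prox(v) = soft_thresh(0.6667, 0.0275) = 0.6392
f(x_4) = 8*0.6392^2 - 10*0.6392 + 0.75*|0.6392| = -2.644


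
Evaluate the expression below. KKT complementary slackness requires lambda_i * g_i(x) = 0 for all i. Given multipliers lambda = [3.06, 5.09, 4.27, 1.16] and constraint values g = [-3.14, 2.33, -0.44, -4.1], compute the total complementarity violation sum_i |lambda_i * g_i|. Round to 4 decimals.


KKT complementary slackness check:
lambda_1 * g_1 = 3.06 * -3.14 = -9.6084
lambda_2 * g_2 = 5.09 * 2.33 = 11.8597
lambda_3 * g_3 = 4.27 * -0.44 = -1.8788
lambda_4 * g_4 = 1.16 * -4.1 = -4.756
Total violation = 9.6084 + 11.8597 + 1.8788 + 4.756 = 28.1029


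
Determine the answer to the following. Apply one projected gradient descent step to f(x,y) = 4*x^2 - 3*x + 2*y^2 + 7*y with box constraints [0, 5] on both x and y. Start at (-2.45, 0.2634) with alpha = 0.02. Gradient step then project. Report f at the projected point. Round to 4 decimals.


Step 1: Compute gradient at (-2.45, 0.2634).
grad_x = 2*4*-2.45 - 3 = -22.6
grad_y = 2*2*0.2634 + 7 = 8.0536
Step 2: Gradient step.
x_raw = -2.45 - 0.02*-22.6 = -1.998
y_raw = 0.2634 - 0.02*8.0536 = 0.1023
Step 3: Project onto [0, 5].
x_proj = clip(-1.998) = 0.0
y_proj = clip(0.1023) = 0.1023
Step 4: Evaluate f.
f(0.0, 0.1023) = 0.7372


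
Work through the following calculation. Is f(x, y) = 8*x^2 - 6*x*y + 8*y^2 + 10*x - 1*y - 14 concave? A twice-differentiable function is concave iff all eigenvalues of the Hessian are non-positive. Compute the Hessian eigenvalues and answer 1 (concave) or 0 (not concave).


The Hessian of f(x,y) = 8*x^2 - 6*x*y + 8*y^2 + 10*x - 1*y - 14 is:
H = [[16, -6], [-6, 16]]
Trace = 16 + 16 = 32
Determinant = 16*16 - (-6)^2 = 220
Discriminant = (32)^2 - 4*220 = 144.0
Eigenvalues: lambda_1 = 10.0, lambda_2 = 22.0
The function is not concave.

0


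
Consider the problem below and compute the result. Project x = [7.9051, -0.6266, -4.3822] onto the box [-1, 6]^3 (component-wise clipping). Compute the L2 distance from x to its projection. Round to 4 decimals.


Project each component onto [-1, 6].
clip(7.9051) = 6.0, clip(-0.6266) = -0.6266, clip(-4.3822) = -1.0
Projection = [6.0, -0.6266, -1.0]
Squared diffs: [3.6294, 0.0, 11.4393]
Distance = sqrt(15.0687) = 3.8818


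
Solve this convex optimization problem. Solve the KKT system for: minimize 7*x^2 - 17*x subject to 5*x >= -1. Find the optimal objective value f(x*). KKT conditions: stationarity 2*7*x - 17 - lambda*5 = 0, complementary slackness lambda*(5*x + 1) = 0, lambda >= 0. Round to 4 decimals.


Step 1: Try lambda = 0 (constraint inactive).
Stationarity: 2*7*x - 17 = 0
x* = 17/(2*7) = 17/14 = 1.2143 (rounded; the exact value 17/14 is used below)
Check constraint: 5*1.2143 = 6.0715 >= -1 -- satisfied.
Step 2: Compute optimal value.
f(x*) = 7*(17/14)^2 - 17*(17/14) = -10.3214


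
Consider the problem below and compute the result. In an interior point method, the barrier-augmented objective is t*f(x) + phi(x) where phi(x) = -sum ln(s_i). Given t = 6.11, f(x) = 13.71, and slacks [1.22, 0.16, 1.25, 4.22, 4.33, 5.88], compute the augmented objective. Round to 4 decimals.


Step 1: Compute log-barrier.
ln values: [0.1989, -1.8326, 0.2231, 1.4398, 1.4656, 1.7716]
phi = -(0.1989 - 1.8326 + 0.2231 + 1.4398 + 1.4656 + 1.7716) = -3.2664
Step 2: Compute augmented objective.
t*f(x) = 6.11*13.71 = 83.7681
Total = 83.7681 - 3.2664 = 80.5017


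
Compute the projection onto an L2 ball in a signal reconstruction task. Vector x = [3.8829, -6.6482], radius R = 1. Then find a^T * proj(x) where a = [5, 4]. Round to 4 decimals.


Step 1: Compute ||x|| (intermediates to 6 decimals).
||x|| = sqrt(3.8829^2 + (-6.6482)^2) = 7.699057
Step 2: Project.
Since ||x|| > R, scale = R/||x|| = 1/7.699057 = 0.129886, proj(x) = scale * x
proj(x) = [0.504334, -0.863508]
Step 3: Dot product.
a^T * proj(x) = 5*0.504334 + 4*(-0.863508) = -0.9324


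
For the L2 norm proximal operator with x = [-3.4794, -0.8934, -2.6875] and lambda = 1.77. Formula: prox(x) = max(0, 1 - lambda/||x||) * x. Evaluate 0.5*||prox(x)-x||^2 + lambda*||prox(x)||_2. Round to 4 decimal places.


Step 1: Compute ||x||.
||x|| = 4.4863
Step 2: Compute scaling factor.
scale = max(0, 1 - 1.77/4.4863) = 0.6055
Step 3: prox(x) = [-2.1067, -0.5409, -1.6272]
||prox(x)|| = 2.7163
Step 4: Proximal objective.
0.5*||prox-x||^2 = 1.5665
lambda*||prox|| = 4.8079
Total = 6.3743


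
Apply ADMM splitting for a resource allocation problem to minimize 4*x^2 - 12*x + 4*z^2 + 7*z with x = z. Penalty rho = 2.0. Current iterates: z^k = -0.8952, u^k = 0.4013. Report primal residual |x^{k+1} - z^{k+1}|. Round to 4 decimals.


ADMM iteration with rho = 2.0, z^k = -0.8952, u^k = 0.4013
Step 1: x-update.
Minimize 4*x^2 - 12*x + (2.0/2)*(x + 0.8952 + 0.4013)^2
FOC: (2*4 + 2.0)*x = 12 + 2.0*(-0.8952 - 0.4013)
x^{k+1} = 0.9407
Step 2: z-update.
Minimize 4*z^2 + 7*z + (2.0/2)*(0.9407 - z + 0.4013)^2
FOC: (2*4 + 2.0)*z = -7 + 2.0*(0.9407 + 0.4013)
z^{k+1} = -0.4316
Step 3: u-update.
u^{k+1} = 0.4013 + 0.9407 + 0.4316 = 1.7736
Step 4: Primal residual = |0.9407 + 0.4316| = 1.3723


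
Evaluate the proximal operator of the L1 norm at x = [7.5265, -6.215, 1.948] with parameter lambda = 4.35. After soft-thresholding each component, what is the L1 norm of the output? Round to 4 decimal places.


Soft-thresholding with lambda = 4.35:
prox(7.5265) = sign(7.5265)*max(|7.5265| - 4.35, 0) = 3.1765
prox(-6.215) = sign(-6.215)*max(|-6.215| - 4.35, 0) = -1.865
prox(1.948) = sign(1.948)*max(|1.948| - 4.35, 0) = 0.0
prox(x) = [3.1765, -1.865, 0.0]
||prox(x)||_1 = 3.1765 + 1.865 + 0.0 = 5.0415


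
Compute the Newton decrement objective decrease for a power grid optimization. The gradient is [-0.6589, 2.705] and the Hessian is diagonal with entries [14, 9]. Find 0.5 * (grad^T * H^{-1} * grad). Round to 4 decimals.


Step 1: H is diagonal, so H^(-1) * g = [-0.0471, 0.3006].
Step 2: g^T H^(-1) g = sum_i g_i^2 / H_ii
  = (-0.6589)^2/14 + (2.705)^2/9
  = 0.031 + 0.813 = 0.844
Step 3: Objective decrease = 0.5 * g^T H^(-1) g = 0.422


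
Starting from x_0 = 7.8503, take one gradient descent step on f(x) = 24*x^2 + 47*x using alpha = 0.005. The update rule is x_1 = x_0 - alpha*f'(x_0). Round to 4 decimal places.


We compute the gradient at x_0 and apply the update.
f'(x) = 48*x + 47
f'(7.8503) = 48*7.8503 + 47 = 423.8144
x_1 = 7.8503 - 0.005*423.8144 = 5.7312


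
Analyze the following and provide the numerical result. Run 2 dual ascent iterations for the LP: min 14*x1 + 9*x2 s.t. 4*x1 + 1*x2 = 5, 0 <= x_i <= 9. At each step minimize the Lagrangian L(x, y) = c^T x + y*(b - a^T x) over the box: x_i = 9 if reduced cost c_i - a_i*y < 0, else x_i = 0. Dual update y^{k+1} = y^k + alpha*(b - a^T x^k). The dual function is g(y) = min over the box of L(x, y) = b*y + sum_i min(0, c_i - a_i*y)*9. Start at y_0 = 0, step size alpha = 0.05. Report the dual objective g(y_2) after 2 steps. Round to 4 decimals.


Dual ascent for LP: min 14*x1 + 9*x2, 4*x1 + 1*x2 = 5, 0 <= x_i <= 9
Step 1: y^k = 0.0, reduced costs: (14.0, 9.0)
  x^k = (0.0, 0.0), subgradient = b - a^T x = 5.0
  y^{k+1} = 0.0 + 0.05*5.0 = 0.25
Step 2: y^k = 0.25, reduced costs: (13.0, 8.75)
  x^k = (0.0, 0.0), subgradient = b - a^T x = 5.0
  y^{k+1} = 0.25 + 0.05*5.0 = 0.5
Dual objective at y_2 = 0.5: reduced costs (12.0, 8.5), box minimizer x = (0.0, 0.0)
g(y_2) = b*y + (c1 - a1*y)*x1 + (c2 - a2*y)*x2 = 5*0.5 + 12.0*0.0 + 8.5*0.0 = 2.5 + 0.0 + 0.0 = 2.5


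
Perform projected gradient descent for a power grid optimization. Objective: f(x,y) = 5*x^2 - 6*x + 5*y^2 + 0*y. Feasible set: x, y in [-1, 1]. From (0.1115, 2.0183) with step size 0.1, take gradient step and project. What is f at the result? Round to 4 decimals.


Step 1: Compute gradient at (0.1115, 2.0183).
grad_x = 2*5*0.1115 - 6 = -4.885
grad_y = 2*5*2.0183 + 0 = 20.183
Step 2: Gradient step.
x_raw = 0.1115 - 0.1*-4.885 = 0.6
y_raw = 2.0183 - 0.1*20.183 = 0.0
Step 3: Project onto [-1, 1].
x_proj = clip(0.6) = 0.6
y_proj = clip(0.0) = 0.0
Step 4: Evaluate f.
f(0.6, 0.0) = -1.8


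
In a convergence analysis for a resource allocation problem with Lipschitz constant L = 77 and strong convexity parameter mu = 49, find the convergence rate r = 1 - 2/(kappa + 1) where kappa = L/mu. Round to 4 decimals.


Step 1: Compute the condition number.
kappa = L/mu = 77/49 = 1.5714
Step 2: Compute the convergence rate.
r = 1 - 2/(kappa + 1) = 1 - 2*mu/(L + mu) = (L - mu)/(L + mu) = 28/126 = 0.2222


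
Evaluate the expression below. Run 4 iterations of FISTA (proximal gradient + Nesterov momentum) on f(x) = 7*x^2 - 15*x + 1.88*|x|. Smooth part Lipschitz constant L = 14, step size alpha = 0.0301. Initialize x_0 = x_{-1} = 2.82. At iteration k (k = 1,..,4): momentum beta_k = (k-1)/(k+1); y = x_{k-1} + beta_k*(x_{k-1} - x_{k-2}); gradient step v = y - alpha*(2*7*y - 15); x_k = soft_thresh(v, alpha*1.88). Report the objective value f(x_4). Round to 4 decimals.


FISTA on f(x) = 7*x^2 - 15*x + 1.88*|x|
L = 14, alpha = 0.0301
Iteration 1: beta = 0.0, y = 2.82 + 0.0*(2.82 - 2.82) = 2.82
  grad(y) = 24.48, v = y - alpha*grad = 2.0832
  prox(v) = soft_thresh(2.0832, 0.0566) = 2.0266
Iteration 2: beta = 0.3333, y = 2.0266 + 0.3333*(2.0266 - 2.82) = 1.7621
  grad(y) = 9.6692, v = y - alpha*grad = 1.471
  prox(v) = soft_thresh(1.471, 0.0566) = 1.4145
Iteration 3: beta = 0.5, y = 1.4145 + 0.5*(1.4145 - 2.0266) = 1.1084
  grad(y) = 0.5176, v = y - alpha*grad = 1.0928
  prox(v) = soft_thresh(1.0928, 0.0566) = 1.0362
Iteration 4: beta = 0.6, y = 1.0362 + 0.6*(1.0362 - 1.4145) = 0.8093
  grad(y) = -3.6698, v = y - alpha*grad = 0.9198
  prox(v) = soft_thresh(0.9198, 0.0566) = 0.8632
f(x_4) = 7*0.8632^2 - 15*0.8632 + 1.88*|0.8632| = -6.1094


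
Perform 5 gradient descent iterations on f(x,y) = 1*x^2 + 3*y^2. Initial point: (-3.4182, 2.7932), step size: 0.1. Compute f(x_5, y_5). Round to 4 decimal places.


Gradient descent on f(x,y) = 1*x^2 + 3*y^2.
Starting point: (-3.4182, 2.7932), alpha = 0.1
Step 1: grad_x = 2*1*-3.4182 = -6.8364, grad_y = 2*3*2.7932 = 16.7592
  x_1 = -3.4182 - 0.1*-6.8364 = -2.7346
  y_1 = 2.7932 - 0.1*16.7592 = 1.1173
Step 2: grad_x = 2*1*-2.7346 = -5.4691, grad_y = 2*3*1.1173 = 6.7037
  x_2 = -2.7346 - 0.1*-5.4691 = -2.1876
  y_2 = 1.1173 - 0.1*6.7037 = 0.4469
Step 3: grad_x = 2*1*-2.1876 = -4.3753, grad_y = 2*3*0.4469 = 2.6815
  x_3 = -2.1876 - 0.1*-4.3753 = -1.7501
  y_3 = 0.4469 - 0.1*2.6815 = 0.1788
Step 4: grad_x = 2*1*-1.7501 = -3.5002, grad_y = 2*3*0.1788 = 1.0726
  x_4 = -1.7501 - 0.1*-3.5002 = -1.4001
  y_4 = 0.1788 - 0.1*1.0726 = 0.0715
Step 5: grad_x = 2*1*-1.4001 = -2.8002, grad_y = 2*3*0.0715 = 0.429
  x_5 = -1.4001 - 0.1*-2.8002 = -1.1201
  y_5 = 0.0715 - 0.1*0.429 = 0.0286
f(-1.1201, 0.0286) = 1*(-1.1201)^2 + 3*0.0286^2 = 1.257


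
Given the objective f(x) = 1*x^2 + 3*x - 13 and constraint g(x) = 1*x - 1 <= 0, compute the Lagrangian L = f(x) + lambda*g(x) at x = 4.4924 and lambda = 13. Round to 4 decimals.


Step 1: Evaluate f(x).
f(4.4924) = 1*4.4924^2 + 3*4.4924 - 13 = 20.6589
Step 2: Evaluate g(x).
g(4.4924) = 1*4.4924 - 1 = 3.4924
Step 3: Compute Lagrangian.
L = 20.6589 + 13*3.4924 = 66.0601


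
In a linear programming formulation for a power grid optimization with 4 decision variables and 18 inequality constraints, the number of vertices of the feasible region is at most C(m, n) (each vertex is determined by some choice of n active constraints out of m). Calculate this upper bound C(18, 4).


Each vertex corresponds to some choice of n active constraints out of m, so the number of vertices is at most C(m, n) = m! / (n!(m-n)!).
m = 18, n = 4
Numerator: 18 * 17 * 16 * 15
Denominator: 4! = 24
C(18, 4) = 3060


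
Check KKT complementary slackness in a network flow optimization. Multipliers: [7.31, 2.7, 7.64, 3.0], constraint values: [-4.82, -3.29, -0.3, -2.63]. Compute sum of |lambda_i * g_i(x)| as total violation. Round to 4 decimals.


KKT complementary slackness check:
lambda_1 * g_1 = 7.31 * -4.82 = -35.2342
lambda_2 * g_2 = 2.7 * -3.29 = -8.883
lambda_3 * g_3 = 7.64 * -0.3 = -2.292
lambda_4 * g_4 = 3.0 * -2.63 = -7.89
Total violation = 35.2342 + 8.883 + 2.292 + 7.89 = 54.2992


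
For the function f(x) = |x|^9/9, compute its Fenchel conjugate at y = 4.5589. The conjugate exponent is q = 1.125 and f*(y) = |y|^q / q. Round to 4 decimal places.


The conjugate exponent q satisfies 1/p + 1/q = 1.
p = 9, so q = 9/(9 - 1) = 1.125
|y|^q = 4.5589^1.125 = 5.5108
f*(4.5589) = 5.5108 / 1.125 = 4.8985


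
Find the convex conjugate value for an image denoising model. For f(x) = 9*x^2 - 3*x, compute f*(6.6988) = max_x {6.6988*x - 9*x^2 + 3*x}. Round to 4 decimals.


f*(y) = sup_x {y*x - a*x^2 - b*x} = sup_x {(y-b)*x - a*x^2}
FOC: (y - b) - 2a*x = 0 => x* = (y - b)/(2a)
x* = (6.6988 + 3)/(2*9) = 0.5388
f*(6.6988) = (y-b)^2/(4a) = (6.6988 + 3)^2/(4*9)
= 94.0667/36 = 2.613


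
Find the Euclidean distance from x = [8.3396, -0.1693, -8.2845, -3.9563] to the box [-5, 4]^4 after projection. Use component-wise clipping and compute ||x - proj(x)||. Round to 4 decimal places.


Project each component onto [-5, 4].
clip(8.3396) = 4.0, clip(-0.1693) = -0.1693, clip(-8.2845) = -5.0, clip(-3.9563) = -3.9563
Projection = [4.0, -0.1693, -5.0, -3.9563]
Squared diffs: [18.8321, 0.0, 10.7879, 0.0]
Distance = sqrt(29.62) = 5.4424


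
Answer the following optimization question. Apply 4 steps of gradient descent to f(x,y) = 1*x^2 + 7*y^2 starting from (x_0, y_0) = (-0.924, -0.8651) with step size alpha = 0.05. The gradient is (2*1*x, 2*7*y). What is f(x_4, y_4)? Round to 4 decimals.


Gradient descent on f(x,y) = 1*x^2 + 7*y^2.
Starting point: (-0.924, -0.8651), alpha = 0.05
Step 1: grad_x = 2*1*-0.924 = -1.848, grad_y = 2*7*-0.8651 = -12.1114
  x_1 = -0.924 - 0.05*-1.848 = -0.8316
  y_1 = -0.8651 - 0.05*-12.1114 = -0.2595
Step 2: grad_x = 2*1*-0.8316 = -1.6632, grad_y = 2*7*-0.2595 = -3.6334
  x_2 = -0.8316 - 0.05*-1.6632 = -0.7484
  y_2 = -0.2595 - 0.05*-3.6334 = -0.0779
Step 3: grad_x = 2*1*-0.7484 = -1.4969, grad_y = 2*7*-0.0779 = -1.09
  x_3 = -0.7484 - 0.05*-1.4969 = -0.6736
  y_3 = -0.0779 - 0.05*-1.09 = -0.0234
Step 4: grad_x = 2*1*-0.6736 = -1.3472, grad_y = 2*7*-0.0234 = -0.327
  x_4 = -0.6736 - 0.05*-1.3472 = -0.6062
  y_4 = -0.0234 - 0.05*-0.327 = -0.007
f(-0.6062, -0.007) = 1*(-0.6062)^2 + 7*(-0.007)^2 = 0.3679


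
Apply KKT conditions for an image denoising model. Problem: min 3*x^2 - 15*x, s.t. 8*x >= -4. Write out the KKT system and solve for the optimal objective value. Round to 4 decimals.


Step 1: Try lambda = 0 (constraint inactive).
Stationarity: 2*3*x - 15 = 0
x* = 15/(2*3) = 2.5
Check constraint: 8*2.5 = 20.0 >= -4 -- satisfied.
Step 2: Compute optimal value.
f(x*) = 3*2.5^2 - 15*2.5 = -18.75


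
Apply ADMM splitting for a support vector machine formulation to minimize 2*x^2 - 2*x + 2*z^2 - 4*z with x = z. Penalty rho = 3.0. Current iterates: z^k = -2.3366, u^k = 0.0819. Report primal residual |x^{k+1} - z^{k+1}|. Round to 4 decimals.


ADMM iteration with rho = 3.0, z^k = -2.3366, u^k = 0.0819
Step 1: x-update.
Minimize 2*x^2 - 2*x + (3.0/2)*(x + 2.3366 + 0.0819)^2
FOC: (2*2 + 3.0)*x = 2 + 3.0*(-2.3366 - 0.0819)
x^{k+1} = -0.7508
Step 2: z-update.
Minimize 2*z^2 - 4*z + (3.0/2)*(-0.7508 - z + 0.0819)^2
FOC: (2*2 + 3.0)*z = 4 + 3.0*(-0.7508 + 0.0819)
z^{k+1} = 0.2848
Step 3: u-update.
u^{k+1} = 0.0819 - 0.7508 - 0.2848 = -0.9536
Step 4: Primal residual = |-0.7508 - 0.2848| = 1.0355


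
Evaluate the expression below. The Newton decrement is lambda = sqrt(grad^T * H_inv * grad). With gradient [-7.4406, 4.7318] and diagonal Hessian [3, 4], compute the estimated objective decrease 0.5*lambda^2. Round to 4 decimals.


Step 1: H is diagonal, so H^(-1) * g = [-2.4802, 1.183].
Step 2: g^T H^(-1) g = sum_i g_i^2 / H_ii
  = (-7.4406)^2/3 + (4.7318)^2/4
  = 18.4542 + 5.5975 = 24.0517
Step 3: Objective decrease = 0.5 * g^T H^(-1) g = 12.0258


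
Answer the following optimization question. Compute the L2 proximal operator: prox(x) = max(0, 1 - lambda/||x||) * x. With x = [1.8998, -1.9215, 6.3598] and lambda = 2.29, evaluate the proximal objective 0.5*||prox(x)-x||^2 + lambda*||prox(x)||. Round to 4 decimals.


Step 1: Compute ||x||.
||x|| = 6.91
Step 2: Compute scaling factor.
scale = max(0, 1 - 2.29/6.91) = 0.6686
Step 3: prox(x) = [1.2702, -1.2847, 4.2521]
||prox(x)|| = 4.62
Step 4: Proximal objective.
0.5*||prox-x||^2 = 2.6221
lambda*||prox|| = 10.5798
Total = 13.2019


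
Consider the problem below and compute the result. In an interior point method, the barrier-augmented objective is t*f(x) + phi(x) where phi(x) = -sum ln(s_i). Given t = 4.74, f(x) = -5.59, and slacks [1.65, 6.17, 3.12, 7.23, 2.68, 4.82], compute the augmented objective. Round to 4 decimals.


Step 1: Compute log-barrier.
ln values: [0.5008, 1.8197, 1.1378, 1.9782, 0.9858, 1.5728]
phi = -(0.5008 + 1.8197 + 1.1378 + 1.9782 + 0.9858 + 1.5728) = -7.9951
Step 2: Compute augmented objective.
t*f(x) = 4.74*-5.59 = -26.4966
Total = -26.4966 - 7.9951 = -34.4917


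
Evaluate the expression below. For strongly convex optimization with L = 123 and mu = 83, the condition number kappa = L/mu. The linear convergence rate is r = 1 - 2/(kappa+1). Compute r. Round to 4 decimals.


Step 1: Compute the condition number.
kappa = L/mu = 123/83 = 1.4819
Step 2: Compute the convergence rate.
r = 1 - 2/(kappa + 1) = 1 - 2*mu/(L + mu) = (L - mu)/(L + mu) = 40/206 = 0.1942


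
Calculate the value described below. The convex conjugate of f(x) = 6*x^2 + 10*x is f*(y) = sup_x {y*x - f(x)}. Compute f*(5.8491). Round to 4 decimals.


f*(y) = sup_x {y*x - a*x^2 - b*x} = sup_x {(y-b)*x - a*x^2}
FOC: (y - b) - 2a*x = 0 => x* = (y - b)/(2a)
x* = (5.8491 - 10)/(2*6) = -0.3459
f*(5.8491) = (y-b)^2/(4a) = (5.8491 - 10)^2/(4*6)
= 17.23/24 = 0.7179


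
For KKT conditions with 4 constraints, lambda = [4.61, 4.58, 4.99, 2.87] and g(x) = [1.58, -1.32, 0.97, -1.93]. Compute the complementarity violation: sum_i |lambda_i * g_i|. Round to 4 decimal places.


KKT complementary slackness check:
lambda_1 * g_1 = 4.61 * 1.58 = 7.2838
lambda_2 * g_2 = 4.58 * -1.32 = -6.0456
lambda_3 * g_3 = 4.99 * 0.97 = 4.8403
lambda_4 * g_4 = 2.87 * -1.93 = -5.5391
Total violation = 7.2838 + 6.0456 + 4.8403 + 5.5391 = 23.7088


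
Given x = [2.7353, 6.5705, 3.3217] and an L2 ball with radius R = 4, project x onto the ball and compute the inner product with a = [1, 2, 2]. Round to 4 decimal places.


Step 1: Compute ||x|| (intermediates to 6 decimals).
||x|| = sqrt(2.7353^2 + 6.5705^2 + 3.3217^2) = 7.854109
Step 2: Project.
Since ||x|| > R, scale = R/||x|| = 4/7.854109 = 0.509288, proj(x) = scale * x
proj(x) = [1.393055, 3.346277, 1.691702]
Step 3: Dot product.
a^T * proj(x) = 1*1.393055 + 2*3.346277 + 2*1.691702 = 11.469
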